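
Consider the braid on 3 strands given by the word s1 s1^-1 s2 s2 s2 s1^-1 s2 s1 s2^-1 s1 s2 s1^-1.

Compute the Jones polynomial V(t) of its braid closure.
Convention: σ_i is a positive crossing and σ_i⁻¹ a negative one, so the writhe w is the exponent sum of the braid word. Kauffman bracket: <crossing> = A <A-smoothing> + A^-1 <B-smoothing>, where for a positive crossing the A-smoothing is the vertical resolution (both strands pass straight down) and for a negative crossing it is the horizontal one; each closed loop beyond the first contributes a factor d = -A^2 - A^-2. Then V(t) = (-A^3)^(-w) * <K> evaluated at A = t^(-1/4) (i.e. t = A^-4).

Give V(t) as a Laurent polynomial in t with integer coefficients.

-t^8 + t^7 - 2*t^6 + 3*t^5 - 3*t^4 + 4*t^3 - 2*t^2 + 2*t - 1

Derivation:
The presented braid s1 s1^-1 s2 s2 s2 s1^-1 s2 s1 s2^-1 s1 s2 s1^-1 on 3 strands reduces by inverse Markov moves (closure unchanged at each step):
  Deconjugate: the word is γ·β·γ⁻¹ with γ = s1 (prefix) and γ⁻¹ = s1^-1 (suffix); strip both.
Reduced to β = s1^-1 s2 s2 s2 s1^-1 s2 s1 s2^-1 s1 s2 on 3 strands, 10 crossings.
Compute on β:
Braid: s1^-1 s2 s2 s2 s1^-1 s2 s1 s2^-1 s1 s2 on 3 strands, 10 crossings.
Writhe w = (#positive) - (#negative) = 7 - 3 = 4.
Computing the Kauffman bracket via state sum. There are 2^10 = 1024 states.
Smooth each crossing (0=||, 1=⌣⌢); contribution A^(Σ sign_k(1-2s_k)) * d^(L-1).
Tabulate the states by total A-exponent and number of loops L (A-exp: L × count):
  A^10: L=2 ×1
  A^8: L=1 ×5, L=3 ×5
  A^6: L=2 ×39, L=4 ×6
  A^4: L=1 ×34, L=3 ×85, L=5 ×1
  A^2: L=2 ×138, L=4 ×72
  A^0: L=1 ×48, L=3 ×167, L=5 ×37
  A^-2: L=2 ×91, L=4 ×109, L=6 ×10
  A^-4: L=3 ×82, L=5 ×37, L=7 ×1
  A^-6: L=4 ×40, L=6 ×5
  A^-8: L=5 ×10
  A^-10: L=6 ×1
Each group contributes A^e * Σ count * d^(L-1):
Powers of d = -A^2 - A^-2: d^2 = A^4 + 2 + A^-4; d^3 = -A^6 - 3*A^2 - 3*A^-2 - A^-6; d^4 = A^8 + 4*A^4 + 6 + 4*A^-4 + A^-8; d^5 = -A^10 - 5*A^6 - 10*A^2 - 10*A^-2 - 5*A^-6 - A^-10; d^6 = A^12 + 6*A^8 + 15*A^4 + 20 + 15*A^-4 + 6*A^-8 + A^-12.
  A^10 * (d) = -A^12 - A^8
  A^8 * (5 + 5*d^2) = 5*A^12 + 15*A^8 + 5*A^4
  A^6 * (39*d + 6*d^3) = -6*A^12 - 57*A^8 - 57*A^4 - 6
  A^4 * (34 + 85*d^2 + d^4) = A^12 + 89*A^8 + 210*A^4 + 89 + A^-4
  A^2 * (138*d + 72*d^3) = -72*A^8 - 354*A^4 - 354 - 72*A^-4
  A^0 * (48 + 167*d^2 + 37*d^4) = 37*A^8 + 315*A^4 + 604 + 315*A^-4 + 37*A^-8
  A^-2 * (91*d + 109*d^3 + 10*d^5) = -10*A^8 - 159*A^4 - 518 - 518*A^-4 - 159*A^-8 - 10*A^-12
  A^-4 * (82*d^2 + 37*d^4 + d^6) = A^8 + 43*A^4 + 245 + 406*A^-4 + 245*A^-8 + 43*A^-12 + A^-16
  A^-6 * (40*d^3 + 5*d^5) = -5*A^4 - 65 - 170*A^-4 - 170*A^-8 - 65*A^-12 - 5*A^-16
  A^-8 * (10*d^4) = 10 + 40*A^-4 + 60*A^-8 + 40*A^-12 + 10*A^-16
  A^-10 * (d^5) = -1 - 5*A^-4 - 10*A^-8 - 10*A^-12 - 5*A^-16 - A^-20
Summing the groups: <K> = -A^12 + 2*A^8 - 2*A^4 + 4 - 3*A^-4 + 3*A^-8 - 2*A^-12 + A^-16 - A^-20
Normalise by the writhe: (-A^3)^(-w) = (-A^3)^(-4) = A^-12, so f(A) = A^-12 * <K> = -1 + 2*A^-4 - 2*A^-8 + 4*A^-12 - 3*A^-16 + 3*A^-20 - 2*A^-24 + A^-28 - A^-32.
Substitute A = t^(-1/4), i.e. A^e → t^(-e/4): V(t) = -t^8 + t^7 - 2*t^6 + 3*t^5 - 3*t^4 + 4*t^3 - 2*t^2 + 2*t - 1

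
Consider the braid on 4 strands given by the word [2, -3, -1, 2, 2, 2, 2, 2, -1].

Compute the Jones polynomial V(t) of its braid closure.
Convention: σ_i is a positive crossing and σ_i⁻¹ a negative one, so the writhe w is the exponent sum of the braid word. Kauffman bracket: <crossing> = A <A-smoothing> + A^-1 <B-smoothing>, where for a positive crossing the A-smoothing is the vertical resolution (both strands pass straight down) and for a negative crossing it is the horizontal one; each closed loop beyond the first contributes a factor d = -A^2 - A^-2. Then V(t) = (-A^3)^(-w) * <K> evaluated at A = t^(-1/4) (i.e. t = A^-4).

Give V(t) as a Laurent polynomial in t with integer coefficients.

Braid: s2 s3^-1 s1^-1 s2 s2 s2 s2 s2 s1^-1 on 4 strands, 9 crossings.
Writhe w = (#positive) - (#negative) = 6 - 3 = 3.
Computing the Kauffman bracket via state sum. There are 2^9 = 512 states.
For each crossing: s=0 is the vertical smoothing, s=1 horizontal. Crossing k contributes A^(sign_k * (1 - 2*s_k)); loop factor d = -A^2 - A^-2.
Tabulate the states by total A-exponent and number of loops L (A-exp: L × count):
  A^9: L=3 ×1
  A^7: L=2 ×8, L=4 ×1
  A^5: L=1 ×17, L=3 ×19
  A^3: L=2 ×63, L=4 ×21
  A^1: L=3 ×111, L=5 ×15
  A^-1: L=4 ×120, L=6 ×6
  A^-3: L=5 ×83, L=7 ×1
  A^-5: L=6 ×36
  A^-7: L=7 ×9
  A^-9: L=8 ×1
Each group contributes A^e * Σ count * d^(L-1):
Powers of d = -A^2 - A^-2: d^2 = A^4 + 2 + A^-4; d^3 = -A^6 - 3*A^2 - 3*A^-2 - A^-6; d^4 = A^8 + 4*A^4 + 6 + 4*A^-4 + A^-8; d^5 = -A^10 - 5*A^6 - 10*A^2 - 10*A^-2 - 5*A^-6 - A^-10; d^6 = A^12 + 6*A^8 + 15*A^4 + 20 + 15*A^-4 + 6*A^-8 + A^-12; d^7 = -A^14 - 7*A^10 - 21*A^6 - 35*A^2 - 35*A^-2 - 21*A^-6 - 7*A^-10 - A^-14.
  A^9 * (d^2) = A^13 + 2*A^9 + A^5
  A^7 * (8*d + d^3) = -A^13 - 11*A^9 - 11*A^5 - A
  A^5 * (17 + 19*d^2) = 19*A^9 + 55*A^5 + 19*A
  A^3 * (63*d + 21*d^3) = -21*A^9 - 126*A^5 - 126*A - 21*A^-3
  A^1 * (111*d^2 + 15*d^4) = 15*A^9 + 171*A^5 + 312*A + 171*A^-3 + 15*A^-7
  A^-1 * (120*d^3 + 6*d^5) = -6*A^9 - 150*A^5 - 420*A - 420*A^-3 - 150*A^-7 - 6*A^-11
  A^-3 * (83*d^4 + d^6) = A^9 + 89*A^5 + 347*A + 518*A^-3 + 347*A^-7 + 89*A^-11 + A^-15
  A^-5 * (36*d^5) = -36*A^5 - 180*A - 360*A^-3 - 360*A^-7 - 180*A^-11 - 36*A^-15
  A^-7 * (9*d^6) = 9*A^5 + 54*A + 135*A^-3 + 180*A^-7 + 135*A^-11 + 54*A^-15 + 9*A^-19
  A^-9 * (d^7) = -A^5 - 7*A - 21*A^-3 - 35*A^-7 - 35*A^-11 - 21*A^-15 - 7*A^-19 - A^-23
Summing the groups: <K> = -A^9 + A^5 - 2*A + 2*A^-3 - 3*A^-7 + 3*A^-11 - 2*A^-15 + 2*A^-19 - A^-23
Normalise by the writhe: (-A^3)^(-w) = (-A^3)^(-3) = -A^-9, so f(A) = -A^-9 * <K> = 1 - A^-4 + 2*A^-8 - 2*A^-12 + 3*A^-16 - 3*A^-20 + 2*A^-24 - 2*A^-28 + A^-32.
Substitute A = t^(-1/4), i.e. A^e → t^(-e/4): V(t) = t^8 - 2*t^7 + 2*t^6 - 3*t^5 + 3*t^4 - 2*t^3 + 2*t^2 - t + 1

Answer: t^8 - 2*t^7 + 2*t^6 - 3*t^5 + 3*t^4 - 2*t^3 + 2*t^2 - t + 1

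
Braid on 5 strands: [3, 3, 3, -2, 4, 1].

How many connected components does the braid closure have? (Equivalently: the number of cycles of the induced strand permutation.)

Track the strand permutation on 5 strands, starting from identity.
  step 1: s3 swaps positions 3,4 -> [1 2 4 3 5]
  step 2: s3 swaps positions 3,4 -> [1 2 3 4 5]
  step 3: s3 swaps positions 3,4 -> [1 2 4 3 5]
  step 4: s2^-1 swaps positions 2,3 -> [1 4 2 3 5]
  step 5: s4 swaps positions 4,5 -> [1 4 2 5 3]
  step 6: s1 swaps positions 1,2 -> [4 1 2 5 3]
Final permutation (position -> original strand): [4 1 2 5 3]
Closure components = cycle count of this permutation = 1.

Answer: 1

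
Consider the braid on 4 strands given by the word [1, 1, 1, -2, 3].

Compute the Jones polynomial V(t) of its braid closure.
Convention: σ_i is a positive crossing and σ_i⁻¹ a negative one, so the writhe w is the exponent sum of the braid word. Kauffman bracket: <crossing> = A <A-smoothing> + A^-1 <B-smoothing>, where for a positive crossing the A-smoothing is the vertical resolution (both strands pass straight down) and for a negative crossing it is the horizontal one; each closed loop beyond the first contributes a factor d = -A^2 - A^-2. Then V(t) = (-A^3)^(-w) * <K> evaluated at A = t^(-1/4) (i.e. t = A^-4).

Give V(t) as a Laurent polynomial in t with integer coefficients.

-t^4 + t^3 + t

Derivation:
The presented braid s1 s1 s1 s2^-1 s3 on 4 strands reduces by inverse Markov moves (closure unchanged at each step):
  Destabilize: the word has the form β·s3 where s3 occurs only as the final letter (β ∈ B_3); drop it and the last strand → 3 strands.
  Destabilize: the word has the form β·s2^-1 where s2^-1 occurs only as the final letter (β ∈ B_2); drop it and the last strand → 2 strands.
Reduced to β = s1 s1 s1 on 2 strands, 3 crossings.
Compute on β:
Braid: s1 s1 s1 on 2 strands, 3 crossings.
Writhe w = (#positive) - (#negative) = 3 - 0 = 3.
State-sum expansion of <K>. There are 2^3 = 8 states.
For each crossing: s=0 is the vertical smoothing, s=1 horizontal. Crossing k contributes A^(sign_k * (1 - 2*s_k)); loop factor d = -A^2 - A^-2.
  state 000: A-exp=+3, loops=2, term = A^3 * d^1
  state 001: A-exp=+1, loops=1, term = A^1 * d^0
  state 010: A-exp=+1, loops=1, term = A^1 * d^0
  state 011: A-exp=-1, loops=2, term = A^-1 * d^1
  state 100: A-exp=+1, loops=1, term = A^1 * d^0
  state 101: A-exp=-1, loops=2, term = A^-1 * d^1
  state 110: A-exp=-1, loops=2, term = A^-1 * d^1
  state 111: A-exp=-3, loops=3, term = A^-3 * d^2
Collect the terms by A-exponent (count of states per loop number):
Powers of d = -A^2 - A^-2: d^2 = A^4 + 2 + A^-4.
  A^3 * (d) = -A^5 - A
  A^1 * (3) = 3*A
  A^-1 * (3*d) = -3*A - 3*A^-3
  A^-3 * (d^2) = A + 2*A^-3 + A^-7
Summing the groups: <K> = -A^5 - A^-3 + A^-7
Normalise by the writhe: (-A^3)^(-w) = (-A^3)^(-3) = -A^-9, so f(A) = -A^-9 * <K> = A^-4 + A^-12 - A^-16.
Substitute A = t^(-1/4), i.e. A^e → t^(-e/4): V(t) = -t^4 + t^3 + t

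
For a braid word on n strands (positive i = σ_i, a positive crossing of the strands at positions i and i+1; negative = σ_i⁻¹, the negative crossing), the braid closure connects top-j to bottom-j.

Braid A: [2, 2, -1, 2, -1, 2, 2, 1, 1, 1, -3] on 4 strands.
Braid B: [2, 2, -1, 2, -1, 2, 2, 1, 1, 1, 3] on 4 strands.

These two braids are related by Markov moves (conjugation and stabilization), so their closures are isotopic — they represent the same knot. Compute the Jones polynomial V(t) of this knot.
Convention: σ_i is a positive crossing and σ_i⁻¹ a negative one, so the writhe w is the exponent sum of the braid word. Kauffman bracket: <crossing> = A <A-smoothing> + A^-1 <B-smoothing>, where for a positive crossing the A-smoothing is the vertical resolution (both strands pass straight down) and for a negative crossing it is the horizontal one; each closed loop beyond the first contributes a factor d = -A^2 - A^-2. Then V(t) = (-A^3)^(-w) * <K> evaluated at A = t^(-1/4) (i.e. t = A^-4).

t^10 - 4*t^9 + 6*t^8 - 8*t^7 + 9*t^6 - 8*t^5 + 7*t^4 - 4*t^3 + 2*t^2

Derivation:
Markov-equivalent braids have isotopic closures, hence identical knot invariants. Strip the Markov moves from each word to reach a common short braid β, then compute V(t) once on β.
Braid A: s2 s2 s1^-1 s2 s1^-1 s2 s2 s1 s1 s1 s3^-1 on 4 strands reduces by inverse Markov moves (closure unchanged at each step):
  Destabilize: the word has the form β·s3^-1 where s3^-1 occurs only as the final letter (β ∈ B_3); drop it and the last strand → 3 strands.
Reduced to β = s2 s2 s1^-1 s2 s1^-1 s2 s2 s1 s1 s1 on 3 strands, 10 crossings.
Braid B: s2 s2 s1^-1 s2 s1^-1 s2 s2 s1 s1 s1 s3 on 4 strands reduces by inverse Markov moves (closure unchanged at each step):
  Destabilize: the word has the form β·s3 where s3 occurs only as the final letter (β ∈ B_3); drop it and the last strand → 3 strands.
Reduced to β = s2 s2 s1^-1 s2 s1^-1 s2 s2 s1 s1 s1 on 3 strands, 10 crossings.
Both give the same β = s2 s2 s1^-1 s2 s1^-1 s2 s2 s1 s1 s1 on 3 strands, so one state sum suffices:
Braid: s2 s2 s1^-1 s2 s1^-1 s2 s2 s1 s1 s1 on 3 strands, 10 crossings.
Writhe w = (#positive) - (#negative) = 8 - 2 = 6.
Enumerate smoothing states for the bracket polynomial. There are 2^10 = 1024 states.
For each crossing: s=0 is the vertical smoothing, s=1 horizontal. Crossing k contributes A^(sign_k * (1 - 2*s_k)); loop factor d = -A^2 - A^-2.
Tabulate the states by total A-exponent and number of loops L (A-exp: L × count):
  A^10: L=3 ×1
  A^8: L=2 ×7, L=4 ×3
  A^6: L=1 ×14, L=3 ×28, L=5 ×3
  A^4: L=2 ×88, L=4 ×31, L=6 ×1
  A^2: L=1 ×63, L=3 ×133, L=5 ×14
  A^0: L=2 ×159, L=4 ×91, L=6 ×2
  A^-2: L=3 ×180, L=5 ×30
  A^-4: L=4 ×116, L=6 ×4
  A^-6: L=5 ×45
  A^-8: L=6 ×10
  A^-10: L=7 ×1
Each group contributes A^e * Σ count * d^(L-1):
Powers of d = -A^2 - A^-2: d^2 = A^4 + 2 + A^-4; d^3 = -A^6 - 3*A^2 - 3*A^-2 - A^-6; d^4 = A^8 + 4*A^4 + 6 + 4*A^-4 + A^-8; d^5 = -A^10 - 5*A^6 - 10*A^2 - 10*A^-2 - 5*A^-6 - A^-10; d^6 = A^12 + 6*A^8 + 15*A^4 + 20 + 15*A^-4 + 6*A^-8 + A^-12.
  A^10 * (d^2) = A^14 + 2*A^10 + A^6
  A^8 * (7*d + 3*d^3) = -3*A^14 - 16*A^10 - 16*A^6 - 3*A^2
  A^6 * (14 + 28*d^2 + 3*d^4) = 3*A^14 + 40*A^10 + 88*A^6 + 40*A^2 + 3*A^-2
  A^4 * (88*d + 31*d^3 + d^5) = -A^14 - 36*A^10 - 191*A^6 - 191*A^2 - 36*A^-2 - A^-6
  A^2 * (63 + 133*d^2 + 14*d^4) = 14*A^10 + 189*A^6 + 413*A^2 + 189*A^-2 + 14*A^-6
  A^0 * (159*d + 91*d^3 + 2*d^5) = -2*A^10 - 101*A^6 - 452*A^2 - 452*A^-2 - 101*A^-6 - 2*A^-10
  A^-2 * (180*d^2 + 30*d^4) = 30*A^6 + 300*A^2 + 540*A^-2 + 300*A^-6 + 30*A^-10
  A^-4 * (116*d^3 + 4*d^5) = -4*A^6 - 136*A^2 - 388*A^-2 - 388*A^-6 - 136*A^-10 - 4*A^-14
  A^-6 * (45*d^4) = 45*A^2 + 180*A^-2 + 270*A^-6 + 180*A^-10 + 45*A^-14
  A^-8 * (10*d^5) = -10*A^2 - 50*A^-2 - 100*A^-6 - 100*A^-10 - 50*A^-14 - 10*A^-18
  A^-10 * (d^6) = A^2 + 6*A^-2 + 15*A^-6 + 20*A^-10 + 15*A^-14 + 6*A^-18 + A^-22
Summing the groups: <K> = 2*A^10 - 4*A^6 + 7*A^2 - 8*A^-2 + 9*A^-6 - 8*A^-10 + 6*A^-14 - 4*A^-18 + A^-22
Normalise by the writhe: (-A^3)^(-w) = (-A^3)^(-6) = A^-18, so f(A) = A^-18 * <K> = 2*A^-8 - 4*A^-12 + 7*A^-16 - 8*A^-20 + 9*A^-24 - 8*A^-28 + 6*A^-32 - 4*A^-36 + A^-40.
Substitute A = t^(-1/4), i.e. A^e → t^(-e/4): V(t) = t^10 - 4*t^9 + 6*t^8 - 8*t^7 + 9*t^6 - 8*t^5 + 7*t^4 - 4*t^3 + 2*t^2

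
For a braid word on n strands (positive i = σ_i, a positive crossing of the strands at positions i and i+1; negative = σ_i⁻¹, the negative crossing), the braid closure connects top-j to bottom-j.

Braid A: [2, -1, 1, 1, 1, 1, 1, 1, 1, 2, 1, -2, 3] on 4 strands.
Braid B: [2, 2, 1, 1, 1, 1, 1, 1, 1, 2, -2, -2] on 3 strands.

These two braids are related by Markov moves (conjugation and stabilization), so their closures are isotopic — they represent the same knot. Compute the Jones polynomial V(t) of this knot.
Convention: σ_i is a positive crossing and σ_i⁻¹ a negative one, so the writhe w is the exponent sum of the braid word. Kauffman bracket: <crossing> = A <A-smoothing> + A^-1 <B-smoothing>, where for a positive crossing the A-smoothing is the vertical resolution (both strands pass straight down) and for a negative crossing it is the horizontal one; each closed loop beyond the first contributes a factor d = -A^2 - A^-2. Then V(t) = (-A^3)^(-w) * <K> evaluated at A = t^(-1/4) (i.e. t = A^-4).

Markov-equivalent braids have isotopic closures, hence identical knot invariants. Strip the Markov moves from each word to reach a common short braid β, then compute V(t) once on β.
Braid A: s2 s1^-1 s1 s1 s1 s1 s1 s1 s1 s2 s1 s2^-1 s3 on 4 strands reduces by inverse Markov moves (closure unchanged at each step):
  Destabilize: the word has the form β·s3 where s3 occurs only as the final letter (β ∈ B_3); drop it and the last strand → 3 strands.
  Deconjugate: the word is γ·β·γ⁻¹ with γ = s2 s1^-1 (prefix) and γ⁻¹ = s1 s2^-1 (suffix); strip both.
  Destabilize: the word has the form β·s2 where s2 occurs only as the final letter (β ∈ B_2); drop it and the last strand → 2 strands.
Reduced to β = s1 s1 s1 s1 s1 s1 s1 on 2 strands, 7 crossings.
Braid B: s2 s2 s1 s1 s1 s1 s1 s1 s1 s2 s2^-1 s2^-1 on 3 strands reduces by inverse Markov moves (closure unchanged at each step):
  Deconjugate: the word is γ·β·γ⁻¹ with γ = s2 s2 (prefix) and γ⁻¹ = s2^-1 s2^-1 (suffix); strip both.
  Destabilize: the word has the form β·s2 where s2 occurs only as the final letter (β ∈ B_2); drop it and the last strand → 2 strands.
Reduced to β = s1 s1 s1 s1 s1 s1 s1 on 2 strands, 7 crossings.
Both give the same β = s1 s1 s1 s1 s1 s1 s1 on 2 strands, so one state sum suffices:
Braid: s1 s1 s1 s1 s1 s1 s1 on 2 strands, 7 crossings.
Writhe w = (#positive) - (#negative) = 7 - 0 = 7.
State-sum expansion of <K>. There are 2^7 = 128 states.
For each crossing: s=0 is the vertical smoothing, s=1 horizontal. Crossing k contributes A^(sign_k * (1 - 2*s_k)); loop factor d = -A^2 - A^-2.
Tabulate the states by total A-exponent and number of loops L (A-exp: L × count):
  A^7: L=2 ×1
  A^5: L=1 ×7
  A^3: L=2 ×21
  A^1: L=3 ×35
  A^-1: L=4 ×35
  A^-3: L=5 ×21
  A^-5: L=6 ×7
  A^-7: L=7 ×1
Each group contributes A^e * Σ count * d^(L-1):
Powers of d = -A^2 - A^-2: d^2 = A^4 + 2 + A^-4; d^3 = -A^6 - 3*A^2 - 3*A^-2 - A^-6; d^4 = A^8 + 4*A^4 + 6 + 4*A^-4 + A^-8; d^5 = -A^10 - 5*A^6 - 10*A^2 - 10*A^-2 - 5*A^-6 - A^-10; d^6 = A^12 + 6*A^8 + 15*A^4 + 20 + 15*A^-4 + 6*A^-8 + A^-12.
  A^7 * (d) = -A^9 - A^5
  A^5 * (7) = 7*A^5
  A^3 * (21*d) = -21*A^5 - 21*A
  A^1 * (35*d^2) = 35*A^5 + 70*A + 35*A^-3
  A^-1 * (35*d^3) = -35*A^5 - 105*A - 105*A^-3 - 35*A^-7
  A^-3 * (21*d^4) = 21*A^5 + 84*A + 126*A^-3 + 84*A^-7 + 21*A^-11
  A^-5 * (7*d^5) = -7*A^5 - 35*A - 70*A^-3 - 70*A^-7 - 35*A^-11 - 7*A^-15
  A^-7 * (d^6) = A^5 + 6*A + 15*A^-3 + 20*A^-7 + 15*A^-11 + 6*A^-15 + A^-19
Summing the groups: <K> = -A^9 - A + A^-3 - A^-7 + A^-11 - A^-15 + A^-19
Normalise by the writhe: (-A^3)^(-w) = (-A^3)^(-7) = -A^-21, so f(A) = -A^-21 * <K> = A^-12 + A^-20 - A^-24 + A^-28 - A^-32 + A^-36 - A^-40.
Substitute A = t^(-1/4), i.e. A^e → t^(-e/4): V(t) = -t^10 + t^9 - t^8 + t^7 - t^6 + t^5 + t^3

Answer: -t^10 + t^9 - t^8 + t^7 - t^6 + t^5 + t^3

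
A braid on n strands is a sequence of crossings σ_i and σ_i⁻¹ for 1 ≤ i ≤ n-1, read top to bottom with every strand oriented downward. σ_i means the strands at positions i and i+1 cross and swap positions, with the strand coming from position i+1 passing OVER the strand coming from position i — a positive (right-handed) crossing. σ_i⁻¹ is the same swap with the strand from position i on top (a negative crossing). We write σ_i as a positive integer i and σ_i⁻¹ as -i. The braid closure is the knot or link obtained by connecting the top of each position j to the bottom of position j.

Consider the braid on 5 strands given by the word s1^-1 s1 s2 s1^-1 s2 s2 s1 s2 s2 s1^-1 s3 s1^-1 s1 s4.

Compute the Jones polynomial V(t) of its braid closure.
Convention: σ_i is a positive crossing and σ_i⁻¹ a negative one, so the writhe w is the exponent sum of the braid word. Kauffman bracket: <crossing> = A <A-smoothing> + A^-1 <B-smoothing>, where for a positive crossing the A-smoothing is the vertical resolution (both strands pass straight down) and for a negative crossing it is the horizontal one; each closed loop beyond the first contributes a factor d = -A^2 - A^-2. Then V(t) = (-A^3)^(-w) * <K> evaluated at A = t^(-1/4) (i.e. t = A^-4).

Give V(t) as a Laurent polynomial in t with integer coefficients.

-t^6 + t^5 - t^4 + 2*t^3 - t^2 + t

Derivation:
The presented braid s1^-1 s1 s2 s1^-1 s2 s2 s1 s2 s2 s1^-1 s3 s1^-1 s1 s4 on 5 strands reduces by inverse Markov moves (closure unchanged at each step):
  Destabilize: the word has the form β·s4 where s4 occurs only as the final letter (β ∈ B_4); drop it and the last strand → 4 strands.
  Deconjugate: the word is γ·β·γ⁻¹ with γ = s1^-1 s1 (prefix) and γ⁻¹ = s1^-1 s1 (suffix); strip both.
  Destabilize: the word has the form β·s3 where s3 occurs only as the final letter (β ∈ B_3); drop it and the last strand → 3 strands.
Reduced to β = s2 s1^-1 s2 s2 s1 s2 s2 s1^-1 on 3 strands, 8 crossings.
Compute on β:
Braid: s2 s1^-1 s2 s2 s1 s2 s2 s1^-1 on 3 strands, 8 crossings.
Writhe w = (#positive) - (#negative) = 6 - 2 = 4.
Computing the Kauffman bracket via state sum. There are 2^8 = 256 states.
Each crossing splits two ways (0=vertical, 1=horizontal). The state's weight is A^(#A-smoothings - #B-smoothings) * d^(loops - 1).
Tabulate the states by total A-exponent and number of loops L (A-exp: L × count):
  A^8: L=3 ×1
  A^6: L=2 ×7, L=4 ×1
  A^4: L=1 ×14, L=3 ×14
  A^2: L=2 ×50, L=4 ×6
  A^0: L=1 ×21, L=3 ×48, L=5 ×1
  A^-2: L=2 ×32, L=4 ×24
  A^-4: L=3 ×21, L=5 ×7
  A^-6: L=4 ×7, L=6 ×1
  A^-8: L=5 ×1
Each group contributes A^e * Σ count * d^(L-1):
Powers of d = -A^2 - A^-2: d^2 = A^4 + 2 + A^-4; d^3 = -A^6 - 3*A^2 - 3*A^-2 - A^-6; d^4 = A^8 + 4*A^4 + 6 + 4*A^-4 + A^-8; d^5 = -A^10 - 5*A^6 - 10*A^2 - 10*A^-2 - 5*A^-6 - A^-10.
  A^8 * (d^2) = A^12 + 2*A^8 + A^4
  A^6 * (7*d + d^3) = -A^12 - 10*A^8 - 10*A^4 - 1
  A^4 * (14 + 14*d^2) = 14*A^8 + 42*A^4 + 14
  A^2 * (50*d + 6*d^3) = -6*A^8 - 68*A^4 - 68 - 6*A^-4
  A^0 * (21 + 48*d^2 + d^4) = A^8 + 52*A^4 + 123 + 52*A^-4 + A^-8
  A^-2 * (32*d + 24*d^3) = -24*A^4 - 104 - 104*A^-4 - 24*A^-8
  A^-4 * (21*d^2 + 7*d^4) = 7*A^4 + 49 + 84*A^-4 + 49*A^-8 + 7*A^-12
  A^-6 * (7*d^3 + d^5) = -A^4 - 12 - 31*A^-4 - 31*A^-8 - 12*A^-12 - A^-16
  A^-8 * (d^4) = 1 + 4*A^-4 + 6*A^-8 + 4*A^-12 + A^-16
Summing the groups: <K> = A^8 - A^4 + 2 - A^-4 + A^-8 - A^-12
Normalise by the writhe: (-A^3)^(-w) = (-A^3)^(-4) = A^-12, so f(A) = A^-12 * <K> = A^-4 - A^-8 + 2*A^-12 - A^-16 + A^-20 - A^-24.
Substitute A = t^(-1/4), i.e. A^e → t^(-e/4): V(t) = -t^6 + t^5 - t^4 + 2*t^3 - t^2 + t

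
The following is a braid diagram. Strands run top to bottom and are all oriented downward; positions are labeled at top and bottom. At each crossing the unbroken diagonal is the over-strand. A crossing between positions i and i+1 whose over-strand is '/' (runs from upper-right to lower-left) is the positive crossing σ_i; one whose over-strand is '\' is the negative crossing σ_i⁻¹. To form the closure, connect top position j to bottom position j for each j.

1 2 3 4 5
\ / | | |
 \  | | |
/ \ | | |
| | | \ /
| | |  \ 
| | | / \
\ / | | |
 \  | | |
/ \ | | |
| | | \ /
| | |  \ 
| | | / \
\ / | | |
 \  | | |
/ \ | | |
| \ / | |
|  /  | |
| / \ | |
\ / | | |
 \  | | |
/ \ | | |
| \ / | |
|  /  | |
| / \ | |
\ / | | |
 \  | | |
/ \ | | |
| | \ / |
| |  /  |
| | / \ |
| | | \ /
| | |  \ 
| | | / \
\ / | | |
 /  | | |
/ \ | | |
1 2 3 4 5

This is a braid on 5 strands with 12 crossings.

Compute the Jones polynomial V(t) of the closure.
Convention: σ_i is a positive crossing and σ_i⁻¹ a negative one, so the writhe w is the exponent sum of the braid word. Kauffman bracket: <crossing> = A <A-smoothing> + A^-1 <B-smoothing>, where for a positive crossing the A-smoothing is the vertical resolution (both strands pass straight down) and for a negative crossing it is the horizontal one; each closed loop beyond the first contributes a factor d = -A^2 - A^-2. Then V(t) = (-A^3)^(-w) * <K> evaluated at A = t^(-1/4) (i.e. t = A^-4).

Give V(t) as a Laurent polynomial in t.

Reading the diagram top to bottom ('/'-over between positions i,i+1 = s_i, '\'-over = s_i^-1): braid word = s1^-1 s4^-1 s1^-1 s4^-1 s1^-1 s2 s1^-1 s2 s1^-1 s3 s4^-1 s1.
The presented braid s1^-1 s4^-1 s1^-1 s4^-1 s1^-1 s2 s1^-1 s2 s1^-1 s3 s4^-1 s1 on 5 strands reduces by inverse Markov moves (closure unchanged at each step):
  Deconjugate: the word is γ·β·γ⁻¹ with γ = s1^-1 (prefix) and γ⁻¹ = s1 (suffix); strip both.
Reduced to β = s4^-1 s1^-1 s4^-1 s1^-1 s2 s1^-1 s2 s1^-1 s3 s4^-1 on 5 strands, 10 crossings.
Compute on β:
Braid: s4^-1 s1^-1 s4^-1 s1^-1 s2 s1^-1 s2 s1^-1 s3 s4^-1 on 5 strands, 10 crossings.
Writhe w = (#positive) - (#negative) = 3 - 7 = -4.
State-sum expansion of <K>. There are 2^10 = 1024 states.
Smooth each crossing (0=||, 1=⌣⌢); contribution A^(Σ sign_k(1-2s_k)) * d^(L-1).
Tabulate the states by total A-exponent and number of loops L (A-exp: L × count):
  A^10: L=8 ×1
  A^8: L=7 ×10
  A^6: L=6 ×45
  A^4: L=5 ×118, L=7 ×2
  A^2: L=4 ×195, L=6 ×15
  A^0: L=3 ×203, L=5 ×49
  A^-2: L=2 ×123, L=4 ×85, L=6 ×2
  A^-4: L=1 ×33, L=3 ×78, L=5 ×9
  A^-6: L=2 ×29, L=4 ×16
  A^-8: L=3 ×9, L=5 ×1
  A^-10: L=4 ×1
Each group contributes A^e * Σ count * d^(L-1):
Powers of d = -A^2 - A^-2: d^2 = A^4 + 2 + A^-4; d^3 = -A^6 - 3*A^2 - 3*A^-2 - A^-6; d^4 = A^8 + 4*A^4 + 6 + 4*A^-4 + A^-8; d^5 = -A^10 - 5*A^6 - 10*A^2 - 10*A^-2 - 5*A^-6 - A^-10; d^6 = A^12 + 6*A^8 + 15*A^4 + 20 + 15*A^-4 + 6*A^-8 + A^-12; d^7 = -A^14 - 7*A^10 - 21*A^6 - 35*A^2 - 35*A^-2 - 21*A^-6 - 7*A^-10 - A^-14.
  A^10 * (d^7) = -A^24 - 7*A^20 - 21*A^16 - 35*A^12 - 35*A^8 - 21*A^4 - 7 - A^-4
  A^8 * (10*d^6) = 10*A^20 + 60*A^16 + 150*A^12 + 200*A^8 + 150*A^4 + 60 + 10*A^-4
  A^6 * (45*d^5) = -45*A^16 - 225*A^12 - 450*A^8 - 450*A^4 - 225 - 45*A^-4
  A^4 * (118*d^4 + 2*d^6) = 2*A^16 + 130*A^12 + 502*A^8 + 748*A^4 + 502 + 130*A^-4 + 2*A^-8
  A^2 * (195*d^3 + 15*d^5) = -15*A^12 - 270*A^8 - 735*A^4 - 735 - 270*A^-4 - 15*A^-8
  A^0 * (203*d^2 + 49*d^4) = 49*A^8 + 399*A^4 + 700 + 399*A^-4 + 49*A^-8
  A^-2 * (123*d + 85*d^3 + 2*d^5) = -2*A^8 - 95*A^4 - 398 - 398*A^-4 - 95*A^-8 - 2*A^-12
  A^-4 * (33 + 78*d^2 + 9*d^4) = 9*A^4 + 114 + 243*A^-4 + 114*A^-8 + 9*A^-12
  A^-6 * (29*d + 16*d^3) = -16 - 77*A^-4 - 77*A^-8 - 16*A^-12
  A^-8 * (9*d^2 + d^4) = 1 + 13*A^-4 + 24*A^-8 + 13*A^-12 + A^-16
  A^-10 * (d^3) = -A^-4 - 3*A^-8 - 3*A^-12 - A^-16
Summing the groups: <K> = -A^24 + 3*A^20 - 4*A^16 + 5*A^12 - 6*A^8 + 5*A^4 - 4 + 3*A^-4 - A^-8 + A^-12
Normalise by the writhe: (-A^3)^(-w) = (-A^3)^(4) = A^12, so f(A) = A^12 * <K> = -A^36 + 3*A^32 - 4*A^28 + 5*A^24 - 6*A^20 + 5*A^16 - 4*A^12 + 3*A^8 - A^4 + 1.
Substitute A = t^(-1/4), i.e. A^e → t^(-e/4): V(t) = 1 - t^-1 + 3*t^-2 - 4*t^-3 + 5*t^-4 - 6*t^-5 + 5*t^-6 - 4*t^-7 + 3*t^-8 - t^-9

Answer: 1 - t^-1 + 3*t^-2 - 4*t^-3 + 5*t^-4 - 6*t^-5 + 5*t^-6 - 4*t^-7 + 3*t^-8 - t^-9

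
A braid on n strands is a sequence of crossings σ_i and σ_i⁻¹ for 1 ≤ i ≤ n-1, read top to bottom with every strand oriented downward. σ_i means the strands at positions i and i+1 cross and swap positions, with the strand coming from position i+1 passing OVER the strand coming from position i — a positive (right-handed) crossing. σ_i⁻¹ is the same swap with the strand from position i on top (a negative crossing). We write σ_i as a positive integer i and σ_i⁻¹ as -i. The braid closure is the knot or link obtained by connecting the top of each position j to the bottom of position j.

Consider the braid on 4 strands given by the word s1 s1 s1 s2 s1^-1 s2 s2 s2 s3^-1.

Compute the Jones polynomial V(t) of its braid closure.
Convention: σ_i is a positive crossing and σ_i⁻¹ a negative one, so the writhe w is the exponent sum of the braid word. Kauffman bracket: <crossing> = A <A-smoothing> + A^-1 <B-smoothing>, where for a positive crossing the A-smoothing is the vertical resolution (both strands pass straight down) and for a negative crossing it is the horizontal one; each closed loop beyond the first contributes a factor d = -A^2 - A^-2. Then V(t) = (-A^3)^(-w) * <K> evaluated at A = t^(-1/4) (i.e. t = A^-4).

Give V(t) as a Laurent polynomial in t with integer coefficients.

-t^9 + 2*t^8 - 3*t^7 + 3*t^6 - 3*t^5 + 3*t^4 - t^3 + t^2

Derivation:
The presented braid s1 s1 s1 s2 s1^-1 s2 s2 s2 s3^-1 on 4 strands reduces by inverse Markov moves (closure unchanged at each step):
  Destabilize: the word has the form β·s3^-1 where s3^-1 occurs only as the final letter (β ∈ B_3); drop it and the last strand → 3 strands.
Reduced to β = s1 s1 s1 s2 s1^-1 s2 s2 s2 on 3 strands, 8 crossings.
Compute on β:
Braid: s1 s1 s1 s2 s1^-1 s2 s2 s2 on 3 strands, 8 crossings.
Writhe w = (#positive) - (#negative) = 7 - 1 = 6.
Computing the Kauffman bracket via state sum. There are 2^8 = 256 states.
Each crossing splits two ways (0=vertical, 1=horizontal). The state's weight is A^(#A-smoothings - #B-smoothings) * d^(loops - 1).
Tabulate the states by total A-exponent and number of loops L (A-exp: L × count):
  A^8: L=2 ×1
  A^6: L=1 ×4, L=3 ×4
  A^4: L=2 ×25, L=4 ×3
  A^2: L=1 ×21, L=3 ×34, L=5 ×1
  A^0: L=2 ×48, L=4 ×22
  A^-2: L=3 ×49, L=5 ×7
  A^-4: L=4 ×27, L=6 ×1
  A^-6: L=5 ×8
  A^-8: L=6 ×1
Each group contributes A^e * Σ count * d^(L-1):
Powers of d = -A^2 - A^-2: d^2 = A^4 + 2 + A^-4; d^3 = -A^6 - 3*A^2 - 3*A^-2 - A^-6; d^4 = A^8 + 4*A^4 + 6 + 4*A^-4 + A^-8; d^5 = -A^10 - 5*A^6 - 10*A^2 - 10*A^-2 - 5*A^-6 - A^-10.
  A^8 * (d) = -A^10 - A^6
  A^6 * (4 + 4*d^2) = 4*A^10 + 12*A^6 + 4*A^2
  A^4 * (25*d + 3*d^3) = -3*A^10 - 34*A^6 - 34*A^2 - 3*A^-2
  A^2 * (21 + 34*d^2 + d^4) = A^10 + 38*A^6 + 95*A^2 + 38*A^-2 + A^-6
  A^0 * (48*d + 22*d^3) = -22*A^6 - 114*A^2 - 114*A^-2 - 22*A^-6
  A^-2 * (49*d^2 + 7*d^4) = 7*A^6 + 77*A^2 + 140*A^-2 + 77*A^-6 + 7*A^-10
  A^-4 * (27*d^3 + d^5) = -A^6 - 32*A^2 - 91*A^-2 - 91*A^-6 - 32*A^-10 - A^-14
  A^-6 * (8*d^4) = 8*A^2 + 32*A^-2 + 48*A^-6 + 32*A^-10 + 8*A^-14
  A^-8 * (d^5) = -A^2 - 5*A^-2 - 10*A^-6 - 10*A^-10 - 5*A^-14 - A^-18
Summing the groups: <K> = A^10 - A^6 + 3*A^2 - 3*A^-2 + 3*A^-6 - 3*A^-10 + 2*A^-14 - A^-18
Normalise by the writhe: (-A^3)^(-w) = (-A^3)^(-6) = A^-18, so f(A) = A^-18 * <K> = A^-8 - A^-12 + 3*A^-16 - 3*A^-20 + 3*A^-24 - 3*A^-28 + 2*A^-32 - A^-36.
Substitute A = t^(-1/4), i.e. A^e → t^(-e/4): V(t) = -t^9 + 2*t^8 - 3*t^7 + 3*t^6 - 3*t^5 + 3*t^4 - t^3 + t^2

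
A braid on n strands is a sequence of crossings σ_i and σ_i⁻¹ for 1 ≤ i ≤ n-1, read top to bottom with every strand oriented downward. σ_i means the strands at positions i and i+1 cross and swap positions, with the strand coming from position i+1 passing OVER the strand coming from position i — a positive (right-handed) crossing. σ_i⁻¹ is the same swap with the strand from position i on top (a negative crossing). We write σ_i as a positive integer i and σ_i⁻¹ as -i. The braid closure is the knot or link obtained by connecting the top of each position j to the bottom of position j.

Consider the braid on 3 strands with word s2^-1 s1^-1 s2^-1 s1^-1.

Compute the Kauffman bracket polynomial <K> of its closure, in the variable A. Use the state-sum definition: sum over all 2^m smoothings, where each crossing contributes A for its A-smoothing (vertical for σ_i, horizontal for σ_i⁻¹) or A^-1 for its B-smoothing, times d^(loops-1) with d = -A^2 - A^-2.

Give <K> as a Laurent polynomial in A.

-A^4 + 1 + A^-8

Derivation:
Braid: s2^-1 s1^-1 s2^-1 s1^-1 on 3 strands, 4 crossings.
Writhe w = (#positive) - (#negative) = 0 - 4 = -4.
Enumerate smoothing states for the bracket polynomial. There are 2^4 = 16 states.
Each crossing splits two ways (0=vertical, 1=horizontal). The state's weight is A^(#A-smoothings - #B-smoothings) * d^(loops - 1).
  state 0000: A-exp=-4, loops=3, term = A^-4 * d^2
  state 0001: A-exp=-2, loops=2, term = A^-2 * d^1
  state 0010: A-exp=-2, loops=2, term = A^-2 * d^1
  state 0011: A-exp=+0, loops=1, term = A^0 * d^0
  state 0100: A-exp=-2, loops=2, term = A^-2 * d^1
  state 0101: A-exp=+0, loops=3, term = A^0 * d^2
  state 0110: A-exp=+0, loops=1, term = A^0 * d^0
  state 0111: A-exp=+2, loops=2, term = A^2 * d^1
  state 1000: A-exp=-2, loops=2, term = A^-2 * d^1
  state 1001: A-exp=+0, loops=1, term = A^0 * d^0
  state 1010: A-exp=+0, loops=3, term = A^0 * d^2
  state 1011: A-exp=+2, loops=2, term = A^2 * d^1
  state 1100: A-exp=+0, loops=1, term = A^0 * d^0
  state 1101: A-exp=+2, loops=2, term = A^2 * d^1
  state 1110: A-exp=+2, loops=2, term = A^2 * d^1
  state 1111: A-exp=+4, loops=1, term = A^4 * d^0
Collect the terms by A-exponent (count of states per loop number):
Powers of d = -A^2 - A^-2: d^2 = A^4 + 2 + A^-4.
  A^4 * (1) = A^4
  A^2 * (4*d) = -4*A^4 - 4
  A^0 * (4 + 2*d^2) = 2*A^4 + 8 + 2*A^-4
  A^-2 * (4*d) = -4 - 4*A^-4
  A^-4 * (d^2) = 1 + 2*A^-4 + A^-8
Summing the groups: <K> = -A^4 + 1 + A^-8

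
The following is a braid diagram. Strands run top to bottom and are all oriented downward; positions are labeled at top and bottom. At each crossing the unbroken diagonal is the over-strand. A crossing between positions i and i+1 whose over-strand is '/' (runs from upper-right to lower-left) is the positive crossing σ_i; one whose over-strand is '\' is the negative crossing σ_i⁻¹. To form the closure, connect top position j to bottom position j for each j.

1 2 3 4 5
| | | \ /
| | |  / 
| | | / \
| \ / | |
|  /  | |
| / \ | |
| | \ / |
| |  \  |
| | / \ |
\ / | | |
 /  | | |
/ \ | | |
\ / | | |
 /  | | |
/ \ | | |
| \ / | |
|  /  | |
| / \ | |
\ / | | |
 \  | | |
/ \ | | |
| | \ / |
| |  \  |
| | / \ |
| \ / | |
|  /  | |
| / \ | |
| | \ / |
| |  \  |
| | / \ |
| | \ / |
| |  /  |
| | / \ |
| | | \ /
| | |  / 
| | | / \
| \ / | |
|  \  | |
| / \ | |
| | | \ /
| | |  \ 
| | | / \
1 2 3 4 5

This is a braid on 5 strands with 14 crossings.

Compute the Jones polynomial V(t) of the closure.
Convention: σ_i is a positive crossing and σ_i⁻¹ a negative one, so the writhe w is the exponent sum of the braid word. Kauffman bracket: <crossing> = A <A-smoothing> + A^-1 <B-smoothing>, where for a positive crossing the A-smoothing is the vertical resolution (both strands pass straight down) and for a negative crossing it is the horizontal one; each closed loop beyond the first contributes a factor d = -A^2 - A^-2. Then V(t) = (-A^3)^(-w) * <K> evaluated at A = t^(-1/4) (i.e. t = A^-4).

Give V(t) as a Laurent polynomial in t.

Reading the diagram top to bottom ('/'-over between positions i,i+1 = s_i, '\'-over = s_i^-1): braid word = s4 s2 s3^-1 s1 s1 s2 s1^-1 s3^-1 s2 s3^-1 s3 s4 s2^-1 s4^-1.
The presented braid s4 s2 s3^-1 s1 s1 s2 s1^-1 s3^-1 s2 s3^-1 s3 s4 s2^-1 s4^-1 on 5 strands reduces by inverse Markov moves (closure unchanged at each step):
  Deconjugate: the word is γ·β·γ⁻¹ with γ = s4 s2 (prefix) and γ⁻¹ = s2^-1 s4^-1 (suffix); strip both.
  Destabilize: the word has the form β·s4 where s4 occurs only as the final letter (β ∈ B_4); drop it and the last strand → 4 strands.
  Deconjugate: the word is γ·β·γ⁻¹ with γ = s3^-1 (prefix) and γ⁻¹ = s3 (suffix); strip both.
Reduced to β = s1 s1 s2 s1^-1 s3^-1 s2 s3^-1 on 4 strands, 7 crossings.
Compute on β:
Braid: s1 s1 s2 s1^-1 s3^-1 s2 s3^-1 on 4 strands, 7 crossings.
Writhe w = (#positive) - (#negative) = 4 - 3 = 1.
State-sum expansion of <K>. There are 2^7 = 128 states.
Smooth each crossing (0=||, 1=⌣⌢); contribution A^(Σ sign_k(1-2s_k)) * d^(L-1).
Tabulate the states by total A-exponent and number of loops L (A-exp: L × count):
  A^7: L=3 ×1
  A^5: L=2 ×4, L=4 ×3
  A^3: L=1 ×5, L=3 ×15, L=5 ×1
  A^1: L=2 ×27, L=4 ×8
  A^-1: L=1 ×14, L=3 ×20, L=5 ×1
  A^-3: L=2 ×17, L=4 ×4
  A^-5: L=3 ×7
  A^-7: L=4 ×1
Each group contributes A^e * Σ count * d^(L-1):
Powers of d = -A^2 - A^-2: d^2 = A^4 + 2 + A^-4; d^3 = -A^6 - 3*A^2 - 3*A^-2 - A^-6; d^4 = A^8 + 4*A^4 + 6 + 4*A^-4 + A^-8.
  A^7 * (d^2) = A^11 + 2*A^7 + A^3
  A^5 * (4*d + 3*d^3) = -3*A^11 - 13*A^7 - 13*A^3 - 3*A^-1
  A^3 * (5 + 15*d^2 + d^4) = A^11 + 19*A^7 + 41*A^3 + 19*A^-1 + A^-5
  A^1 * (27*d + 8*d^3) = -8*A^7 - 51*A^3 - 51*A^-1 - 8*A^-5
  A^-1 * (14 + 20*d^2 + d^4) = A^7 + 24*A^3 + 60*A^-1 + 24*A^-5 + A^-9
  A^-3 * (17*d + 4*d^3) = -4*A^3 - 29*A^-1 - 29*A^-5 - 4*A^-9
  A^-5 * (7*d^2) = 7*A^-1 + 14*A^-5 + 7*A^-9
  A^-7 * (d^3) = -A^-1 - 3*A^-5 - 3*A^-9 - A^-13
Summing the groups: <K> = -A^11 + A^7 - 2*A^3 + 2*A^-1 - A^-5 + A^-9 - A^-13
Normalise by the writhe: (-A^3)^(-w) = (-A^3)^(-1) = -A^-3, so f(A) = -A^-3 * <K> = A^8 - A^4 + 2 - 2*A^-4 + A^-8 - A^-12 + A^-16.
Substitute A = t^(-1/4), i.e. A^e → t^(-e/4): V(t) = t^4 - t^3 + t^2 - 2*t + 2 - t^-1 + t^-2

Answer: t^4 - t^3 + t^2 - 2*t + 2 - t^-1 + t^-2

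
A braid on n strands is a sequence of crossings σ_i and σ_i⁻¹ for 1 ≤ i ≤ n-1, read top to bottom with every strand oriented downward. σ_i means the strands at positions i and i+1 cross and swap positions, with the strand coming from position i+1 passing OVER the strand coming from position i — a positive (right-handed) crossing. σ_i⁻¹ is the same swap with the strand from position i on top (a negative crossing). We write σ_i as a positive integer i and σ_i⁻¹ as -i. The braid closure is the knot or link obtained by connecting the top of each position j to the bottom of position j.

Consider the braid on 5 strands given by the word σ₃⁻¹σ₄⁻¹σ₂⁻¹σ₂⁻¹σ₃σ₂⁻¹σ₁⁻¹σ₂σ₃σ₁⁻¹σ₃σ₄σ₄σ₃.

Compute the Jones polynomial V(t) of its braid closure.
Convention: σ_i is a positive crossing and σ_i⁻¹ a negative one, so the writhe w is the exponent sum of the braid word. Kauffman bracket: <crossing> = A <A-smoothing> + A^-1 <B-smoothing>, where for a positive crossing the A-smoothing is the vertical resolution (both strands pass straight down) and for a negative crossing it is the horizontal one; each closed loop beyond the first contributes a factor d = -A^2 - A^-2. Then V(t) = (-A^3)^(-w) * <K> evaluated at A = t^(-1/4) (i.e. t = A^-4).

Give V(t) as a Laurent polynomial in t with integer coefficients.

-t^3 + 2*t^2 - 3*t + 5 - 4*t^-1 + 4*t^-2 - 3*t^-3 + 2*t^-4 - t^-5

Derivation:
The presented braid s3^-1 s4^-1 s2^-1 s2^-1 s3 s2^-1 s1^-1 s2 s3 s1^-1 s3 s4 s4 s3 on 5 strands reduces by inverse Markov moves (closure unchanged at each step):
  Deconjugate: the word is γ·β·γ⁻¹ with γ = s3^-1 s4^-1 (prefix) and γ⁻¹ = s4 s3 (suffix); strip both.
  Destabilize: the word has the form β·s4 where s4 occurs only as the final letter (β ∈ B_4); drop it and the last strand → 4 strands.
Reduced to β = s2^-1 s2^-1 s3 s2^-1 s1^-1 s2 s3 s1^-1 s3 on 4 strands, 9 crossings.
Compute on β:
Braid: s2^-1 s2^-1 s3 s2^-1 s1^-1 s2 s3 s1^-1 s3 on 4 strands, 9 crossings.
Writhe w = (#positive) - (#negative) = 4 - 5 = -1.
State-sum expansion of <K>. There are 2^9 = 512 states.
Each crossing splits two ways (0=vertical, 1=horizontal). The state's weight is A^(#A-smoothings - #B-smoothings) * d^(loops - 1).
Tabulate the states by total A-exponent and number of loops L (A-exp: L × count):
  A^9: L=5 ×1
  A^7: L=4 ×9
  A^5: L=3 ×32, L=5 ×4
  A^3: L=2 ×55, L=4 ×28, L=6 ×1
  A^1: L=1 ×39, L=3 ×77, L=5 ×10
  A^-1: L=2 ×87, L=4 ×38, L=6 ×1
  A^-3: L=1 ×14, L=3 ×64, L=5 ×6
  A^-5: L=2 ×17, L=4 ×19
  A^-7: L=3 ×7, L=5 ×2
  A^-9: L=4 ×1
Each group contributes A^e * Σ count * d^(L-1):
Powers of d = -A^2 - A^-2: d^2 = A^4 + 2 + A^-4; d^3 = -A^6 - 3*A^2 - 3*A^-2 - A^-6; d^4 = A^8 + 4*A^4 + 6 + 4*A^-4 + A^-8; d^5 = -A^10 - 5*A^6 - 10*A^2 - 10*A^-2 - 5*A^-6 - A^-10.
  A^9 * (d^4) = A^17 + 4*A^13 + 6*A^9 + 4*A^5 + A
  A^7 * (9*d^3) = -9*A^13 - 27*A^9 - 27*A^5 - 9*A
  A^5 * (32*d^2 + 4*d^4) = 4*A^13 + 48*A^9 + 88*A^5 + 48*A + 4*A^-3
  A^3 * (55*d + 28*d^3 + d^5) = -A^13 - 33*A^9 - 149*A^5 - 149*A - 33*A^-3 - A^-7
  A^1 * (39 + 77*d^2 + 10*d^4) = 10*A^9 + 117*A^5 + 253*A + 117*A^-3 + 10*A^-7
  A^-1 * (87*d + 38*d^3 + d^5) = -A^9 - 43*A^5 - 211*A - 211*A^-3 - 43*A^-7 - A^-11
  A^-3 * (14 + 64*d^2 + 6*d^4) = 6*A^5 + 88*A + 178*A^-3 + 88*A^-7 + 6*A^-11
  A^-5 * (17*d + 19*d^3) = -19*A - 74*A^-3 - 74*A^-7 - 19*A^-11
  A^-7 * (7*d^2 + 2*d^4) = 2*A + 15*A^-3 + 26*A^-7 + 15*A^-11 + 2*A^-15
  A^-9 * (d^3) = -A^-3 - 3*A^-7 - 3*A^-11 - A^-15
Summing the groups: <K> = A^17 - 2*A^13 + 3*A^9 - 4*A^5 + 4*A - 5*A^-3 + 3*A^-7 - 2*A^-11 + A^-15
Normalise by the writhe: (-A^3)^(-w) = (-A^3)^(1) = -A^3, so f(A) = -A^3 * <K> = -A^20 + 2*A^16 - 3*A^12 + 4*A^8 - 4*A^4 + 5 - 3*A^-4 + 2*A^-8 - A^-12.
Substitute A = t^(-1/4), i.e. A^e → t^(-e/4): V(t) = -t^3 + 2*t^2 - 3*t + 5 - 4*t^-1 + 4*t^-2 - 3*t^-3 + 2*t^-4 - t^-5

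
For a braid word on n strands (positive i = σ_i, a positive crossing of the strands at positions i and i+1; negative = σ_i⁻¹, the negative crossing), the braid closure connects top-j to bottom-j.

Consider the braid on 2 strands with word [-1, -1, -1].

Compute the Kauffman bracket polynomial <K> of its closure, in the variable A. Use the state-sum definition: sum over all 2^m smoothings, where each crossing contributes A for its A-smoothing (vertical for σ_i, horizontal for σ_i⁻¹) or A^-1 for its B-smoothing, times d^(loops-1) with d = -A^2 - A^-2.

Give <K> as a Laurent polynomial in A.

A^7 - A^3 - A^-5

Derivation:
Braid: s1^-1 s1^-1 s1^-1 on 2 strands, 3 crossings.
Writhe w = (#positive) - (#negative) = 0 - 3 = -3.
State-sum expansion of <K>. There are 2^3 = 8 states.
For each crossing: s=0 is the vertical smoothing, s=1 horizontal. Crossing k contributes A^(sign_k * (1 - 2*s_k)); loop factor d = -A^2 - A^-2.
  state 000: A-exp=-3, loops=2, term = A^-3 * d^1
  state 001: A-exp=-1, loops=1, term = A^-1 * d^0
  state 010: A-exp=-1, loops=1, term = A^-1 * d^0
  state 011: A-exp=+1, loops=2, term = A^1 * d^1
  state 100: A-exp=-1, loops=1, term = A^-1 * d^0
  state 101: A-exp=+1, loops=2, term = A^1 * d^1
  state 110: A-exp=+1, loops=2, term = A^1 * d^1
  state 111: A-exp=+3, loops=3, term = A^3 * d^2
Collect the terms by A-exponent (count of states per loop number):
Powers of d = -A^2 - A^-2: d^2 = A^4 + 2 + A^-4.
  A^3 * (d^2) = A^7 + 2*A^3 + A^-1
  A^1 * (3*d) = -3*A^3 - 3*A^-1
  A^-1 * (3) = 3*A^-1
  A^-3 * (d) = -A^-1 - A^-5
Summing the groups: <K> = A^7 - A^3 - A^-5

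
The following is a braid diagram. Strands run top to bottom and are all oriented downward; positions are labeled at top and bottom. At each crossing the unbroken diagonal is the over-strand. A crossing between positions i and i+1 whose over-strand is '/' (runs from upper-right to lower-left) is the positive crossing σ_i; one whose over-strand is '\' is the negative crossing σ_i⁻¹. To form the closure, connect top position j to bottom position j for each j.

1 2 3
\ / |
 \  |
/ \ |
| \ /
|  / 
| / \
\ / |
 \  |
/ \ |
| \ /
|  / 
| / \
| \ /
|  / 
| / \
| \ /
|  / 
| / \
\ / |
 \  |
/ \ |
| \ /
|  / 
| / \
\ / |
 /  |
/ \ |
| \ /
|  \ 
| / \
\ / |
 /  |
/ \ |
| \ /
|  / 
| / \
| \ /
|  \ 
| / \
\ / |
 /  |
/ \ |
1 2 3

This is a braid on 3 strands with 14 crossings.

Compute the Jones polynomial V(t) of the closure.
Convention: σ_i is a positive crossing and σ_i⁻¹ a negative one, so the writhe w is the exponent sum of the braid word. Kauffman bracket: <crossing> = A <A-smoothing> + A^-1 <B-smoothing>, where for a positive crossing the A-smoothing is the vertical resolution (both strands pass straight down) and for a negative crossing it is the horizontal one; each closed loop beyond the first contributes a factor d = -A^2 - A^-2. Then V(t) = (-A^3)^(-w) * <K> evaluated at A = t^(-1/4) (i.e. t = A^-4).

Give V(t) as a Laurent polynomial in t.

-t^8 + t^7 - 2*t^6 + 3*t^5 - 3*t^4 + 4*t^3 - 2*t^2 + 2*t - 1

Derivation:
Reading the diagram top to bottom ('/'-over between positions i,i+1 = s_i, '\'-over = s_i^-1): braid word = s1^-1 s2 s1^-1 s2 s2 s2 s1^-1 s2 s1 s2^-1 s1 s2 s2^-1 s1.
The presented braid s1^-1 s2 s1^-1 s2 s2 s2 s1^-1 s2 s1 s2^-1 s1 s2 s2^-1 s1 on 3 strands reduces by inverse Markov moves (closure unchanged at each step):
  Deconjugate: the word is γ·β·γ⁻¹ with γ = s1^-1 s2 (prefix) and γ⁻¹ = s2^-1 s1 (suffix); strip both.
Reduced to β = s1^-1 s2 s2 s2 s1^-1 s2 s1 s2^-1 s1 s2 on 3 strands, 10 crossings.
Compute on β:
Braid: s1^-1 s2 s2 s2 s1^-1 s2 s1 s2^-1 s1 s2 on 3 strands, 10 crossings.
Writhe w = (#positive) - (#negative) = 7 - 3 = 4.
Computing the Kauffman bracket via state sum. There are 2^10 = 1024 states.
Each crossing splits two ways (0=vertical, 1=horizontal). The state's weight is A^(#A-smoothings - #B-smoothings) * d^(loops - 1).
Tabulate the states by total A-exponent and number of loops L (A-exp: L × count):
  A^10: L=2 ×1
  A^8: L=1 ×5, L=3 ×5
  A^6: L=2 ×39, L=4 ×6
  A^4: L=1 ×34, L=3 ×85, L=5 ×1
  A^2: L=2 ×138, L=4 ×72
  A^0: L=1 ×48, L=3 ×167, L=5 ×37
  A^-2: L=2 ×91, L=4 ×109, L=6 ×10
  A^-4: L=3 ×82, L=5 ×37, L=7 ×1
  A^-6: L=4 ×40, L=6 ×5
  A^-8: L=5 ×10
  A^-10: L=6 ×1
Each group contributes A^e * Σ count * d^(L-1):
Powers of d = -A^2 - A^-2: d^2 = A^4 + 2 + A^-4; d^3 = -A^6 - 3*A^2 - 3*A^-2 - A^-6; d^4 = A^8 + 4*A^4 + 6 + 4*A^-4 + A^-8; d^5 = -A^10 - 5*A^6 - 10*A^2 - 10*A^-2 - 5*A^-6 - A^-10; d^6 = A^12 + 6*A^8 + 15*A^4 + 20 + 15*A^-4 + 6*A^-8 + A^-12.
  A^10 * (d) = -A^12 - A^8
  A^8 * (5 + 5*d^2) = 5*A^12 + 15*A^8 + 5*A^4
  A^6 * (39*d + 6*d^3) = -6*A^12 - 57*A^8 - 57*A^4 - 6
  A^4 * (34 + 85*d^2 + d^4) = A^12 + 89*A^8 + 210*A^4 + 89 + A^-4
  A^2 * (138*d + 72*d^3) = -72*A^8 - 354*A^4 - 354 - 72*A^-4
  A^0 * (48 + 167*d^2 + 37*d^4) = 37*A^8 + 315*A^4 + 604 + 315*A^-4 + 37*A^-8
  A^-2 * (91*d + 109*d^3 + 10*d^5) = -10*A^8 - 159*A^4 - 518 - 518*A^-4 - 159*A^-8 - 10*A^-12
  A^-4 * (82*d^2 + 37*d^4 + d^6) = A^8 + 43*A^4 + 245 + 406*A^-4 + 245*A^-8 + 43*A^-12 + A^-16
  A^-6 * (40*d^3 + 5*d^5) = -5*A^4 - 65 - 170*A^-4 - 170*A^-8 - 65*A^-12 - 5*A^-16
  A^-8 * (10*d^4) = 10 + 40*A^-4 + 60*A^-8 + 40*A^-12 + 10*A^-16
  A^-10 * (d^5) = -1 - 5*A^-4 - 10*A^-8 - 10*A^-12 - 5*A^-16 - A^-20
Summing the groups: <K> = -A^12 + 2*A^8 - 2*A^4 + 4 - 3*A^-4 + 3*A^-8 - 2*A^-12 + A^-16 - A^-20
Normalise by the writhe: (-A^3)^(-w) = (-A^3)^(-4) = A^-12, so f(A) = A^-12 * <K> = -1 + 2*A^-4 - 2*A^-8 + 4*A^-12 - 3*A^-16 + 3*A^-20 - 2*A^-24 + A^-28 - A^-32.
Substitute A = t^(-1/4), i.e. A^e → t^(-e/4): V(t) = -t^8 + t^7 - 2*t^6 + 3*t^5 - 3*t^4 + 4*t^3 - 2*t^2 + 2*t - 1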